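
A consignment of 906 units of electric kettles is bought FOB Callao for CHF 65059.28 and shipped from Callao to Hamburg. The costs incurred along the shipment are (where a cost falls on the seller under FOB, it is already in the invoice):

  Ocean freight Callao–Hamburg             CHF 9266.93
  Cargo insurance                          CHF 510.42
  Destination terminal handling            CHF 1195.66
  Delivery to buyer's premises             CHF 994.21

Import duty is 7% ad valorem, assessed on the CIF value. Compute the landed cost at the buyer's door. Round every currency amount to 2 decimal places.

FOB: the seller bears costs until goods are on board at the origin port; the buyer bears freight, insurance and all costs thereafter.
CIF value = FOB price + freight + insurance = 65059.28 + 9266.93 + 510.42 = 74836.63
Import duty = 74836.63 × 7% = 5238.56
Buyer bears: freight 9266.93 + insurance 510.42 + destination terminal 1195.66 + delivery 994.21 + duty 5238.56 = 17205.78
Landed cost = invoice 65059.28 + 17205.78 = 82265.06

Total landed cost: CHF 82265.06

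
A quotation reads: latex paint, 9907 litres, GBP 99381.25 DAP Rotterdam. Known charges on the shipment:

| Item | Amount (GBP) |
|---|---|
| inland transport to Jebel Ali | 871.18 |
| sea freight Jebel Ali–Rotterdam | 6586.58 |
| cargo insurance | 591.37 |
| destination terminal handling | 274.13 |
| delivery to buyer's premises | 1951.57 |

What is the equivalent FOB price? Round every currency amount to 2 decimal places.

FOB price: GBP 89977.60

Not relevant to the conversion: inland to port — on the seller under both DAP and FOB; already in the DAP price and stays in the FOB price.
From DAP to FOB, the seller no longer bears: freight, insurance, destination terminal, delivery.
FOB price = 99381.25 − 6586.58 − 591.37 − 274.13 − 1951.57 = 89977.60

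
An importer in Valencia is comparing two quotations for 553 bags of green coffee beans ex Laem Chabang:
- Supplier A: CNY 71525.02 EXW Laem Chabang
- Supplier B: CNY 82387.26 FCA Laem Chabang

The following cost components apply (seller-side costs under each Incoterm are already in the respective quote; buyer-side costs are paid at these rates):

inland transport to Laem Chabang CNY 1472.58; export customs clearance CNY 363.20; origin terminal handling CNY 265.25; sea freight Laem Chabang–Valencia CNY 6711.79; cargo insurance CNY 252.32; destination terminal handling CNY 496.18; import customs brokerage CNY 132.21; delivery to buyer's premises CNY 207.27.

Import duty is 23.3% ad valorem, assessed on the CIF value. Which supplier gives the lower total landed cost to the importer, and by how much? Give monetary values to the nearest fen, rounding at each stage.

Supplier A is cheaper by CNY 11129.62

Supplier A (EXW):
CIF value = EXW price + inland to port + export clearance + origin terminal + freight + insurance = 71525.02 + 1472.58 + 363.20 + 265.25 + 6711.79 + 252.32 = 80590.16
Import duty = 80590.16 × 23.3% = 18777.51
Buyer bears (A): 1472.58 + 363.20 + 265.25 + 6711.79 + 252.32 + 496.18 + 132.21 + 207.27 = 9900.80
Landed cost (A) = invoice 71525.02 + 9900.80 + duty 18777.51 = 100203.33
Supplier B (FCA):
CIF value = FCA price + origin terminal + freight + insurance = 82387.26 + 265.25 + 6711.79 + 252.32 = 89616.62
Import duty = 89616.62 × 23.3% = 20880.67
Buyer bears (B): 265.25 + 6711.79 + 252.32 + 496.18 + 132.21 + 207.27 = 8065.02
Landed cost (B) = invoice 82387.26 + 8065.02 + duty 20880.67 = 111332.95
Difference = |100203.33 − 111332.95| = 11129.62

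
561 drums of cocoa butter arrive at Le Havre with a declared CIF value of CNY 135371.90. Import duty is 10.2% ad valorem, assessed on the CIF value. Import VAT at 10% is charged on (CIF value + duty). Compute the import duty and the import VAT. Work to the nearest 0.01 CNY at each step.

Import duty: CNY 13807.93; import VAT: CNY 14917.98

Import duty = 135371.90 × 10.2% = 13807.93
VAT base = CIF + duty = 135371.90 + 13807.93 = 149179.83
Import VAT = 149179.83 × 10% = 14917.98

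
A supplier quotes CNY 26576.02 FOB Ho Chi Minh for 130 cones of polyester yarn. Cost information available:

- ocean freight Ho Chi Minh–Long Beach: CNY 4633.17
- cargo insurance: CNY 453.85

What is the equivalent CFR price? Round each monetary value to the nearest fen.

CFR price: CNY 31209.19

Not relevant to the conversion: insurance — on the buyer under both terms; not part of either seller's price.
From FOB to CFR, the seller additionally bears: freight.
CFR price = 26576.02 + 4633.17 = 31209.19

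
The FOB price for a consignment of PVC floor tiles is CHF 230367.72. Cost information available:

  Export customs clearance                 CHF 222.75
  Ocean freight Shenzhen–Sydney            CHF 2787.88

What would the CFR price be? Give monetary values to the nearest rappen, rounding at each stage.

CFR price: CHF 233155.60

Not relevant to the conversion: export clearance — on the seller under both FOB and CFR; already in the FOB price and stays in the CFR price.
From FOB to CFR, the seller additionally bears: freight.
CFR price = 230367.72 + 2787.88 = 233155.60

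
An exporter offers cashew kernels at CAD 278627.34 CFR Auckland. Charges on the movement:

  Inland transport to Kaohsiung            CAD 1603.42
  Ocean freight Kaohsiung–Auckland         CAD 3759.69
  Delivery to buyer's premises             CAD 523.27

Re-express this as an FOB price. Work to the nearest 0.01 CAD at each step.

Not relevant to the conversion: inland to port — on the seller under both CFR and FOB; already in the CFR price and stays in the FOB price. delivery — on the buyer under both terms; not part of either seller's price.
From CFR to FOB, the seller no longer bears: freight.
FOB price = 278627.34 − 3759.69 = 274867.65

FOB price: CAD 274867.65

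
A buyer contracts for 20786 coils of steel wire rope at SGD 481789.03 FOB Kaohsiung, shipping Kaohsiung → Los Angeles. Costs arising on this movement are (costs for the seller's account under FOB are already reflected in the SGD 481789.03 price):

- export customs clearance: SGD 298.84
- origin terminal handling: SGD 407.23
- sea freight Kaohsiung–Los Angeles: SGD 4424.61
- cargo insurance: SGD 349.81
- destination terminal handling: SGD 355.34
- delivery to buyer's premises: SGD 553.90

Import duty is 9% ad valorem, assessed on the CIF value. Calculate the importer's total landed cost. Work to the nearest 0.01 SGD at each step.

Total landed cost: SGD 531263.40

FOB: the seller bears costs until goods are on board at the origin port; the buyer bears freight, insurance and all costs thereafter.
Already in the invoice (seller's account under FOB): export clearance, origin terminal — exclude.
CIF value = FOB price + freight + insurance = 481789.03 + 4424.61 + 349.81 = 486563.45
Import duty = 486563.45 × 9% = 43790.71
Buyer bears: freight 4424.61 + insurance 349.81 + destination terminal 355.34 + delivery 553.90 + duty 43790.71 = 49474.37
Landed cost = invoice 481789.03 + 49474.37 = 531263.40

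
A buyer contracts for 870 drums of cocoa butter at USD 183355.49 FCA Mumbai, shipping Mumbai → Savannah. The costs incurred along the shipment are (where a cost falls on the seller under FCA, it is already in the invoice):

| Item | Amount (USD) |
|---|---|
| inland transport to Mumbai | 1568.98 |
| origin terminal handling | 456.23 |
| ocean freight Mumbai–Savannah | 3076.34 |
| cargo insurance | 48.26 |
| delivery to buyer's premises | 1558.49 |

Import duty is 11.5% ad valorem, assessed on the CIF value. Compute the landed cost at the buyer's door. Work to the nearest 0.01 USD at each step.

FCA: the seller delivers export-cleared goods to the carrier; the buyer bears costs from that point.
Already in the invoice (seller's account under FCA): inland to port — exclude.
CIF value = FCA price + origin terminal + freight + insurance = 183355.49 + 456.23 + 3076.34 + 48.26 = 186936.32
Import duty = 186936.32 × 11.5% = 21497.68
Buyer bears: origin terminal 456.23 + freight 3076.34 + insurance 48.26 + delivery 1558.49 + duty 21497.68 = 26637.00
Landed cost = invoice 183355.49 + 26637.00 = 209992.49

Total landed cost: USD 209992.49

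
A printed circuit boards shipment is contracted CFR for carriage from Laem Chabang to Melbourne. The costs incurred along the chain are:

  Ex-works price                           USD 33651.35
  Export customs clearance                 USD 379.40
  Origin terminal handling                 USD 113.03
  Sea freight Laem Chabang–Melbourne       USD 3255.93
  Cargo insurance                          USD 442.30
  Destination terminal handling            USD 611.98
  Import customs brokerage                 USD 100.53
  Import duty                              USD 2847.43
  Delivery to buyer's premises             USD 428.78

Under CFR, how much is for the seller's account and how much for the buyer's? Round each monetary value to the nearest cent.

CFR: the seller pays costs through ocean freight to the destination port, but not insurance.
Seller's account: goods 33651.35 + export clearance 379.40 + origin terminal 113.03 + freight 3255.93 = 37399.71
Buyer's account: insurance 442.30 + destination terminal 611.98 + brokerage 100.53 + duty 2847.43 + delivery 428.78 = 4431.02

Seller: USD 37399.71; buyer: USD 4431.02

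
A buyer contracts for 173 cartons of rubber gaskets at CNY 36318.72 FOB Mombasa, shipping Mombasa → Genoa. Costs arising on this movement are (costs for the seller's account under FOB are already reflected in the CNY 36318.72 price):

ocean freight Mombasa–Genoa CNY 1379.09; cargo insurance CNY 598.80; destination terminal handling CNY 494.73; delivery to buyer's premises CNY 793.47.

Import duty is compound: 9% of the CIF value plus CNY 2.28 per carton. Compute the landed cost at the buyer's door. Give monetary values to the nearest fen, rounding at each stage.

FOB: the seller bears costs until goods are on board at the origin port; the buyer bears freight, insurance and all costs thereafter.
CIF value = FOB price + freight + insurance = 36318.72 + 1379.09 + 598.80 = 38296.61
Ad valorem component: 38296.61 × 9% = 3446.69
Specific component: 173 × 2.28 = 394.44
Import duty = 3446.69 + 394.44 = 3841.13
Buyer bears: freight 1379.09 + insurance 598.80 + destination terminal 494.73 + delivery 793.47 + duty 3841.13 = 7107.22
Landed cost = invoice 36318.72 + 7107.22 = 43425.94

Total landed cost: CNY 43425.94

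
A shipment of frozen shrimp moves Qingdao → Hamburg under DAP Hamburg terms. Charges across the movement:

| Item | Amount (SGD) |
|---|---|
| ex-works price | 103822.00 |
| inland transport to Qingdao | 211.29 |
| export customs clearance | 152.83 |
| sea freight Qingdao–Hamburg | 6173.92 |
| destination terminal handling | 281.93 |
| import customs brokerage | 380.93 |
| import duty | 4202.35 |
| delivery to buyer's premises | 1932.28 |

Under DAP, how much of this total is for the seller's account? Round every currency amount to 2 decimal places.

DAP: the seller bears all costs to the named destination except import duty and clearance.
Seller's account: goods 103822.00 + inland to port 211.29 + export clearance 152.83 + freight 6173.92 + destination terminal 281.93 + delivery 1932.28 = 112574.25
Buyer's account: brokerage 380.93 + duty 4202.35 = 4583.28

Seller's account: SGD 112574.25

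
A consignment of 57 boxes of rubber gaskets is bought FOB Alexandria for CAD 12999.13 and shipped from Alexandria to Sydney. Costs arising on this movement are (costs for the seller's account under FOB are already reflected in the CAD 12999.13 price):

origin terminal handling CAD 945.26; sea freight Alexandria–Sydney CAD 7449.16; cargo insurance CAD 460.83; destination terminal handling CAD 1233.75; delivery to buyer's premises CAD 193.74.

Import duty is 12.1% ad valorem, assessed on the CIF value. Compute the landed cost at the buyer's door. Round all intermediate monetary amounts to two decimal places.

Total landed cost: CAD 24866.61

FOB: the seller bears costs until goods are on board at the origin port; the buyer bears freight, insurance and all costs thereafter.
Already in the invoice (seller's account under FOB): origin terminal — exclude.
CIF value = FOB price + freight + insurance = 12999.13 + 7449.16 + 460.83 = 20909.12
Import duty = 20909.12 × 12.1% = 2530.00
Buyer bears: freight 7449.16 + insurance 460.83 + destination terminal 1233.75 + delivery 193.74 + duty 2530.00 = 11867.48
Landed cost = invoice 12999.13 + 11867.48 = 24866.61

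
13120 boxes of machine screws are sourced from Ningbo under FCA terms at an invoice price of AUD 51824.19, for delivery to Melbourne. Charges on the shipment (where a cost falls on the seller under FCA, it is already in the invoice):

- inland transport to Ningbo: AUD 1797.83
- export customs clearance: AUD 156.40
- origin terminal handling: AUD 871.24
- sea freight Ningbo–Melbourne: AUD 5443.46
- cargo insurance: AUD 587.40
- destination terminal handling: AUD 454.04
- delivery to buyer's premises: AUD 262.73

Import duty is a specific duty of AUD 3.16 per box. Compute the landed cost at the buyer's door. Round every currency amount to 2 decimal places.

FCA: the seller delivers export-cleared goods to the carrier; the buyer bears costs from that point.
Already in the invoice (seller's account under FCA): inland to port, export clearance — exclude.
CIF value = FCA price + origin terminal + freight + insurance = 51824.19 + 871.24 + 5443.46 + 587.40 = 58726.29
Import duty = 13120 × 3.16 = 41459.20
Buyer bears: origin terminal 871.24 + freight 5443.46 + insurance 587.40 + destination terminal 454.04 + delivery 262.73 + duty 41459.20 = 49078.07
Landed cost = invoice 51824.19 + 49078.07 = 100902.26

Total landed cost: AUD 100902.26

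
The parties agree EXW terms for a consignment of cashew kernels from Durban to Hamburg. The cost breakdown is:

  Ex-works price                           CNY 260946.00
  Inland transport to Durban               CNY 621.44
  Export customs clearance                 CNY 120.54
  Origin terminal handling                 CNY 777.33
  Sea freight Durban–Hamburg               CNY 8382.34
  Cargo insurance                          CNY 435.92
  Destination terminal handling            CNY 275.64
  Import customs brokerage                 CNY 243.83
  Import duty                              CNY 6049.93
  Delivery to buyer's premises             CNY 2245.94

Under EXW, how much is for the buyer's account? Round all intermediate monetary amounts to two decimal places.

Buyer's account: CNY 19152.91

EXW: the seller makes goods available at their premises; the buyer bears all onward costs.
Seller's account: goods 260946.00 = 260946.00
Buyer's account: inland to port 621.44 + export clearance 120.54 + origin terminal 777.33 + freight 8382.34 + insurance 435.92 + destination terminal 275.64 + brokerage 243.83 + duty 6049.93 + delivery 2245.94 = 19152.91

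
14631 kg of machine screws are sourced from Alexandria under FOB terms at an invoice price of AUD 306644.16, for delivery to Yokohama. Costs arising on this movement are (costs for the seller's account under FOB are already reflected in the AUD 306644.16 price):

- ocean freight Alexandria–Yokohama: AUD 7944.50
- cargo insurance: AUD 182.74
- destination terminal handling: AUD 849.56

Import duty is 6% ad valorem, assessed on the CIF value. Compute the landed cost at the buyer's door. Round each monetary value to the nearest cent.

FOB: the seller bears costs until goods are on board at the origin port; the buyer bears freight, insurance and all costs thereafter.
CIF value = FOB price + freight + insurance = 306644.16 + 7944.50 + 182.74 = 314771.40
Import duty = 314771.40 × 6% = 18886.28
Buyer bears: freight 7944.50 + insurance 182.74 + destination terminal 849.56 + duty 18886.28 = 27863.08
Landed cost = invoice 306644.16 + 27863.08 = 334507.24

Total landed cost: AUD 334507.24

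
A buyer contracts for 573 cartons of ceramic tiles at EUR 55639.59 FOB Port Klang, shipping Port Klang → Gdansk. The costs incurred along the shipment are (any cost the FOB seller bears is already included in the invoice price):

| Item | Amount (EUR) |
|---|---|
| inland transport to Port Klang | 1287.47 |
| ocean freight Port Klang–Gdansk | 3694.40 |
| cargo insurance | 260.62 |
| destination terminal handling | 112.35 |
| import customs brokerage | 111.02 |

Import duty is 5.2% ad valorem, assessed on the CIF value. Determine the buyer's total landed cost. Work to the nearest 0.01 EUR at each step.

Total landed cost: EUR 62916.90

FOB: the seller bears costs until goods are on board at the origin port; the buyer bears freight, insurance and all costs thereafter.
Already in the invoice (seller's account under FOB): inland to port — exclude.
CIF value = FOB price + freight + insurance = 55639.59 + 3694.40 + 260.62 = 59594.61
Import duty = 59594.61 × 5.2% = 3098.92
Buyer bears: freight 3694.40 + insurance 260.62 + destination terminal 112.35 + brokerage 111.02 + duty 3098.92 = 7277.31
Landed cost = invoice 55639.59 + 7277.31 = 62916.90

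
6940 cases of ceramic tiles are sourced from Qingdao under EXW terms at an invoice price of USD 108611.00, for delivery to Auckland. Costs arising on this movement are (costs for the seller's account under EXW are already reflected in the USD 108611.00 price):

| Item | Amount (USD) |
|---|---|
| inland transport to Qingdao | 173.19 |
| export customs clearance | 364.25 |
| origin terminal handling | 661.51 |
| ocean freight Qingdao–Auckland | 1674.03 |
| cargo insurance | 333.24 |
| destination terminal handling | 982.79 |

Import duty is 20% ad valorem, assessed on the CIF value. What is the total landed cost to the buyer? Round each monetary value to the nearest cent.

EXW: the seller makes goods available at their premises; the buyer bears all onward costs.
CIF value = EXW price + inland to port + export clearance + origin terminal + freight + insurance = 108611.00 + 173.19 + 364.25 + 661.51 + 1674.03 + 333.24 = 111817.22
Import duty = 111817.22 × 20% = 22363.44
Buyer bears: inland to port 173.19 + export clearance 364.25 + origin terminal 661.51 + freight 1674.03 + insurance 333.24 + destination terminal 982.79 + duty 22363.44 = 26552.45
Landed cost = invoice 108611.00 + 26552.45 = 135163.45

Total landed cost: USD 135163.45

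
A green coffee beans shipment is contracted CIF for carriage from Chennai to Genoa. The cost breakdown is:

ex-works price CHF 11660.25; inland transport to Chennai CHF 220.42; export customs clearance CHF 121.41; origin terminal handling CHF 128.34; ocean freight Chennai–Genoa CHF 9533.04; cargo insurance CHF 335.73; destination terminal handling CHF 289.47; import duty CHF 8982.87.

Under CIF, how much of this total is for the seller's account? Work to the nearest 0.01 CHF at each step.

Seller's account: CHF 21999.19

CIF: the seller pays costs through ocean freight and marine insurance to the destination port.
Seller's account: goods 11660.25 + inland to port 220.42 + export clearance 121.41 + origin terminal 128.34 + freight 9533.04 + insurance 335.73 = 21999.19
Buyer's account: destination terminal 289.47 + duty 8982.87 = 9272.34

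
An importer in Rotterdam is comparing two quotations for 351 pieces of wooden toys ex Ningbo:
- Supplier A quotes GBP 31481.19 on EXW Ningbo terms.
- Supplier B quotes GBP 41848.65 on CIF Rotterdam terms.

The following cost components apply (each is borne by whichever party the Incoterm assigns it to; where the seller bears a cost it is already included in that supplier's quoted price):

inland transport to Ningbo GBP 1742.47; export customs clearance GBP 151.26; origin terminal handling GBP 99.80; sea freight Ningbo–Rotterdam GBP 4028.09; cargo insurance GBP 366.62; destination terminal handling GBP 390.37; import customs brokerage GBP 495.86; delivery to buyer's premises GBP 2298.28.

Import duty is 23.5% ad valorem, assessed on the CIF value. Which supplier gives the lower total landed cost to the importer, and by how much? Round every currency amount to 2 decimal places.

Supplier A is cheaper by GBP 4914.33

Supplier A (EXW):
CIF value = EXW price + inland to port + export clearance + origin terminal + freight + insurance = 31481.19 + 1742.47 + 151.26 + 99.80 + 4028.09 + 366.62 = 37869.43
Import duty = 37869.43 × 23.5% = 8899.32
Buyer bears (A): 1742.47 + 151.26 + 99.80 + 4028.09 + 366.62 + 390.37 + 495.86 + 2298.28 = 9572.75
Landed cost (A) = invoice 31481.19 + 9572.75 + duty 8899.32 = 49953.26
Supplier B (CIF):
The CIF price already equals the CIF value: 41848.65
Import duty = 41848.65 × 23.5% = 9834.43
Buyer bears (B): 390.37 + 495.86 + 2298.28 = 3184.51
Landed cost (B) = invoice 41848.65 + 3184.51 + duty 9834.43 = 54867.59
Difference = |49953.26 − 54867.59| = 4914.33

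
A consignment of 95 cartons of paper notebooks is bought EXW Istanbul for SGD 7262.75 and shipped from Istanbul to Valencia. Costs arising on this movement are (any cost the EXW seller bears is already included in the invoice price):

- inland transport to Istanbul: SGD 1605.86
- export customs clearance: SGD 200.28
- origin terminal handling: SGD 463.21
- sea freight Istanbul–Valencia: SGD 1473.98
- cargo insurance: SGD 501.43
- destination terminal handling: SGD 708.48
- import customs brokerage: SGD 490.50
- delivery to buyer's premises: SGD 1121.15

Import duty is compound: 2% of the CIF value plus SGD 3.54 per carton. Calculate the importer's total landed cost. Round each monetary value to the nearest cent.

EXW: the seller makes goods available at their premises; the buyer bears all onward costs.
CIF value = EXW price + inland to port + export clearance + origin terminal + freight + insurance = 7262.75 + 1605.86 + 200.28 + 463.21 + 1473.98 + 501.43 = 11507.51
Ad valorem component: 11507.51 × 2% = 230.15
Specific component: 95 × 3.54 = 336.30
Import duty = 230.15 + 336.30 = 566.45
Buyer bears: inland to port 1605.86 + export clearance 200.28 + origin terminal 463.21 + freight 1473.98 + insurance 501.43 + destination terminal 708.48 + brokerage 490.50 + delivery 1121.15 + duty 566.45 = 7131.34
Landed cost = invoice 7262.75 + 7131.34 = 14394.09

Total landed cost: SGD 14394.09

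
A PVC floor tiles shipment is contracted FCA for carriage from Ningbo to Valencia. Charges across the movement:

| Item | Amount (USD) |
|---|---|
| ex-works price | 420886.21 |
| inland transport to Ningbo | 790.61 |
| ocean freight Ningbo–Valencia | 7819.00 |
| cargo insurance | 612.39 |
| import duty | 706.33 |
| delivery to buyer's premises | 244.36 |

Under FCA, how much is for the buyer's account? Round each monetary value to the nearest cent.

Buyer's account: USD 9382.08

FCA: the seller delivers export-cleared goods to the carrier; the buyer bears costs from that point.
Seller's account: goods 420886.21 + inland to port 790.61 = 421676.82
Buyer's account: freight 7819.00 + insurance 612.39 + duty 706.33 + delivery 244.36 = 9382.08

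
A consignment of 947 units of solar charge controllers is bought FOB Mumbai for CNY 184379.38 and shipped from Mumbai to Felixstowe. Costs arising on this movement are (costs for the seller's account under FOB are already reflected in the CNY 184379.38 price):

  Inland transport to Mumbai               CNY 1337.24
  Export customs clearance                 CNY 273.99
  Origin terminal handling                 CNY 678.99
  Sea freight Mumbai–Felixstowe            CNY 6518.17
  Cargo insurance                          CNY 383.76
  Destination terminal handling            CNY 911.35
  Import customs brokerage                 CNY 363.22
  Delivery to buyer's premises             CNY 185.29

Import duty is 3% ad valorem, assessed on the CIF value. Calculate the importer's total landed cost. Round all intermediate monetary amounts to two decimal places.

Total landed cost: CNY 198479.61

FOB: the seller bears costs until goods are on board at the origin port; the buyer bears freight, insurance and all costs thereafter.
Already in the invoice (seller's account under FOB): inland to port, export clearance, origin terminal — exclude.
CIF value = FOB price + freight + insurance = 184379.38 + 6518.17 + 383.76 = 191281.31
Import duty = 191281.31 × 3% = 5738.44
Buyer bears: freight 6518.17 + insurance 383.76 + destination terminal 911.35 + brokerage 363.22 + delivery 185.29 + duty 5738.44 = 14100.23
Landed cost = invoice 184379.38 + 14100.23 = 198479.61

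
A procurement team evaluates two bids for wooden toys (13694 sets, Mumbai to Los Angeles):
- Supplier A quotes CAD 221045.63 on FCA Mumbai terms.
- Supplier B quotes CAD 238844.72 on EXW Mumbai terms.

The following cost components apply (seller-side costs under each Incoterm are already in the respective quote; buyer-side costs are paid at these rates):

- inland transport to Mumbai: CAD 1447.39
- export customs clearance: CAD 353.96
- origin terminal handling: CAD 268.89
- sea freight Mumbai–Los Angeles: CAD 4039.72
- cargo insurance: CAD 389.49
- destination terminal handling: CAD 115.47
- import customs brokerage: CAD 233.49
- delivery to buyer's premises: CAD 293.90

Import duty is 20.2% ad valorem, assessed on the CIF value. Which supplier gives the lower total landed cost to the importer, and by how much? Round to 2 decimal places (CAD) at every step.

Supplier A (FCA):
CIF value = FCA price + origin terminal + freight + insurance = 221045.63 + 268.89 + 4039.72 + 389.49 = 225743.73
Import duty = 225743.73 × 20.2% = 45600.23
Buyer bears (A): 268.89 + 4039.72 + 389.49 + 115.47 + 233.49 + 293.90 = 5340.96
Landed cost (A) = invoice 221045.63 + 5340.96 + duty 45600.23 = 271986.82
Supplier B (EXW):
CIF value = EXW price + inland to port + export clearance + origin terminal + freight + insurance = 238844.72 + 1447.39 + 353.96 + 268.89 + 4039.72 + 389.49 = 245344.17
Import duty = 245344.17 × 20.2% = 49559.52
Buyer bears (B): 1447.39 + 353.96 + 268.89 + 4039.72 + 389.49 + 115.47 + 233.49 + 293.90 = 7142.31
Landed cost (B) = invoice 238844.72 + 7142.31 + duty 49559.52 = 295546.55
Difference = |271986.82 − 295546.55| = 23559.73

Supplier A is cheaper by CAD 23559.73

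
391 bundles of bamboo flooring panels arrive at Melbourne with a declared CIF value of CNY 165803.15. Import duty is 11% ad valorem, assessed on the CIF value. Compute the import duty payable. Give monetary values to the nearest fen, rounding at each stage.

Import duty: CNY 18238.35

Import duty = 165803.15 × 11% = 18238.35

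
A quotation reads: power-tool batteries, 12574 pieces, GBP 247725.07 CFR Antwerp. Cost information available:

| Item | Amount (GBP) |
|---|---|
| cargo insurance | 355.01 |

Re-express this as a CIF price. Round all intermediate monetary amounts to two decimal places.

From CFR to CIF, the seller additionally bears: insurance.
CIF price = 247725.07 + 355.01 = 248080.08

CIF price: GBP 248080.08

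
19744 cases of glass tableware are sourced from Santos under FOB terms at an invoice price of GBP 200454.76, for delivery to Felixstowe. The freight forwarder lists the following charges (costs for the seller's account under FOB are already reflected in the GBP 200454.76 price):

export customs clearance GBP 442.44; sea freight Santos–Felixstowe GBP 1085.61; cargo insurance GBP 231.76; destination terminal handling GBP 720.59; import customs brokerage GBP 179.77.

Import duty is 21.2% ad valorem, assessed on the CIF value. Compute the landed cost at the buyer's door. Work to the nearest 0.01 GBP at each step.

FOB: the seller bears costs until goods are on board at the origin port; the buyer bears freight, insurance and all costs thereafter.
Already in the invoice (seller's account under FOB): export clearance — exclude.
CIF value = FOB price + freight + insurance = 200454.76 + 1085.61 + 231.76 = 201772.13
Import duty = 201772.13 × 21.2% = 42775.69
Buyer bears: freight 1085.61 + insurance 231.76 + destination terminal 720.59 + brokerage 179.77 + duty 42775.69 = 44993.42
Landed cost = invoice 200454.76 + 44993.42 = 245448.18

Total landed cost: GBP 245448.18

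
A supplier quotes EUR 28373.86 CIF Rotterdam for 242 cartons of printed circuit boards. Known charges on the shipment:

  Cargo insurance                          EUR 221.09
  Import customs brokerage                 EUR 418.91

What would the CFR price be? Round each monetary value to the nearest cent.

Not relevant to the conversion: brokerage — on the buyer under both terms; not part of either seller's price.
From CIF to CFR, the seller no longer bears: insurance.
CFR price = 28373.86 − 221.09 = 28152.77

CFR price: EUR 28152.77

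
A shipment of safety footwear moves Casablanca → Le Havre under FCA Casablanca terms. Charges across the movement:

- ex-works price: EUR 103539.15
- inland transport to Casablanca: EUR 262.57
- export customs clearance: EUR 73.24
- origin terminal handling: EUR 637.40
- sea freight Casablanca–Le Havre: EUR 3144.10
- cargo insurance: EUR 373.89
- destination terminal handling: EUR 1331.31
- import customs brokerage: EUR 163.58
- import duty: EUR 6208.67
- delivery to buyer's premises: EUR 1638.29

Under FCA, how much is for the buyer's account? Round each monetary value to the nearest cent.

Buyer's account: EUR 13497.24

FCA: the seller delivers export-cleared goods to the carrier; the buyer bears costs from that point.
Seller's account: goods 103539.15 + inland to port 262.57 + export clearance 73.24 = 103874.96
Buyer's account: origin terminal 637.40 + freight 3144.10 + insurance 373.89 + destination terminal 1331.31 + brokerage 163.58 + duty 6208.67 + delivery 1638.29 = 13497.24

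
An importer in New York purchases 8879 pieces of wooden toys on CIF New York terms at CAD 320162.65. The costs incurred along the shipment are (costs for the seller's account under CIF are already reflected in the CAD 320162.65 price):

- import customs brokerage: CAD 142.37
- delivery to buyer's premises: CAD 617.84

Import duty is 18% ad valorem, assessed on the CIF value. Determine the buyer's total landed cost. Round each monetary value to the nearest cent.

Total landed cost: CAD 378552.14

CIF: the seller pays costs through ocean freight and marine insurance to the destination port.
The CIF price already equals the CIF value: 320162.65
Import duty = 320162.65 × 18% = 57629.28
Buyer bears: brokerage 142.37 + delivery 617.84 + duty 57629.28 = 58389.49
Landed cost = invoice 320162.65 + 58389.49 = 378552.14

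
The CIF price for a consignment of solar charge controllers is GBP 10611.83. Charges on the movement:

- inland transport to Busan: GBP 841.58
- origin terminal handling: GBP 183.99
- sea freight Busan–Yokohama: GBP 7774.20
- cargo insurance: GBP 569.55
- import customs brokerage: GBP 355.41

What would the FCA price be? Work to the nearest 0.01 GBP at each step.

Not relevant to the conversion: inland to port — on the seller under both CIF and FCA; already in the CIF price and stays in the FCA price. brokerage — on the buyer under both terms; not part of either seller's price.
From CIF to FCA, the seller no longer bears: origin terminal, freight, insurance.
FCA price = 10611.83 − 183.99 − 7774.20 − 569.55 = 2084.09

FCA price: GBP 2084.09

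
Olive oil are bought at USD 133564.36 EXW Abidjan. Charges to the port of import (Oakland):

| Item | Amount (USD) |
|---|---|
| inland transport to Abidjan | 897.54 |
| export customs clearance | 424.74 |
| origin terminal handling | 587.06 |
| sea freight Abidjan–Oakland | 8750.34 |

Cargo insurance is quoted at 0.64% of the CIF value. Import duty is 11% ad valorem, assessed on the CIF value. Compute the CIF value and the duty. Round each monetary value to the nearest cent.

Let C be the CIF value. C = EXW price + pre-shipment costs + freight + 0.64% × C
C − 0.64% × C = 133564.36 + 897.54 + 424.74 + 587.06 + 8750.34
0.9936 × C = 144224.04
C = 144224.04 / 0.9936 = 145153.02
Insurance premium = 0.64% × 145153.02 = 928.98
Import duty = 145153.02 × 11% = 15966.83

CIF value: USD 145153.02; import duty: USD 15966.83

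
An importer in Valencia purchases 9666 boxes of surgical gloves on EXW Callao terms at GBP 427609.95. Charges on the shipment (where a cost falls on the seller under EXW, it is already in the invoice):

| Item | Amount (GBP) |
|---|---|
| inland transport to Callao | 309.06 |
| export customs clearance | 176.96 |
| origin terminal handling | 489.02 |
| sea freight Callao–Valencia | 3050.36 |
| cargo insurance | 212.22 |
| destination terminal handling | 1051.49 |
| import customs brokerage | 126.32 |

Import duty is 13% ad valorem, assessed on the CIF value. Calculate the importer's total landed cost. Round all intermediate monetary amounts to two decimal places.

Total landed cost: GBP 489165.56

EXW: the seller makes goods available at their premises; the buyer bears all onward costs.
CIF value = EXW price + inland to port + export clearance + origin terminal + freight + insurance = 427609.95 + 309.06 + 176.96 + 489.02 + 3050.36 + 212.22 = 431847.57
Import duty = 431847.57 × 13% = 56140.18
Buyer bears: inland to port 309.06 + export clearance 176.96 + origin terminal 489.02 + freight 3050.36 + insurance 212.22 + destination terminal 1051.49 + brokerage 126.32 + duty 56140.18 = 61555.61
Landed cost = invoice 427609.95 + 61555.61 = 489165.56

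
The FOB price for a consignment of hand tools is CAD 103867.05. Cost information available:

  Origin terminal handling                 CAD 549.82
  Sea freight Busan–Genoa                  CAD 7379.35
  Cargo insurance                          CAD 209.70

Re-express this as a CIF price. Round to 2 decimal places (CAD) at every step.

CIF price: CAD 111456.10

Not relevant to the conversion: origin terminal — on the seller under both FOB and CIF; already in the FOB price and stays in the CIF price.
From FOB to CIF, the seller additionally bears: freight, insurance.
CIF price = 103867.05 + 7379.35 + 209.70 = 111456.10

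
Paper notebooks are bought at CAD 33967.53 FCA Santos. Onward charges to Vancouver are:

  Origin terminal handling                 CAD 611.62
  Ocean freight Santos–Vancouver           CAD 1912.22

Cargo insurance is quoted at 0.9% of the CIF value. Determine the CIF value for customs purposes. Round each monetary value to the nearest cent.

Let C be the CIF value. C = FCA price + pre-shipment costs + freight + 0.9% × C
C − 0.9% × C = 33967.53 + 611.62 + 1912.22
0.991 × C = 36491.37
C = 36491.37 / 0.991 = 36822.77
Insurance premium = 0.9% × 36822.77 = 331.40

CIF value: CAD 36822.77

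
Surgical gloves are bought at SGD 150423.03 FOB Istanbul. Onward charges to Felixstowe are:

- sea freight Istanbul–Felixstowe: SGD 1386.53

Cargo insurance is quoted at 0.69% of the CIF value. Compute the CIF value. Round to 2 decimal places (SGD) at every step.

CIF value: SGD 152864.32

Let C be the CIF value. C = FOB price + freight + 0.69% × C
C − 0.69% × C = 150423.03 + 1386.53
0.9931 × C = 151809.56
C = 151809.56 / 0.9931 = 152864.32
Insurance premium = 0.69% × 152864.32 = 1054.76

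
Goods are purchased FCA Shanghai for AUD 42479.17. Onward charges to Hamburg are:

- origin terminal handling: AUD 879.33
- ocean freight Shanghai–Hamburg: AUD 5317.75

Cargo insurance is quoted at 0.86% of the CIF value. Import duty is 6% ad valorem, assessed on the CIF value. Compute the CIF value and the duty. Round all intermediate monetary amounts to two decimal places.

CIF value: AUD 49098.50; import duty: AUD 2945.91

Let C be the CIF value. C = FCA price + pre-shipment costs + freight + 0.86% × C
C − 0.86% × C = 42479.17 + 879.33 + 5317.75
0.9914 × C = 48676.25
C = 48676.25 / 0.9914 = 49098.50
Insurance premium = 0.86% × 49098.50 = 422.25
Import duty = 49098.50 × 6% = 2945.91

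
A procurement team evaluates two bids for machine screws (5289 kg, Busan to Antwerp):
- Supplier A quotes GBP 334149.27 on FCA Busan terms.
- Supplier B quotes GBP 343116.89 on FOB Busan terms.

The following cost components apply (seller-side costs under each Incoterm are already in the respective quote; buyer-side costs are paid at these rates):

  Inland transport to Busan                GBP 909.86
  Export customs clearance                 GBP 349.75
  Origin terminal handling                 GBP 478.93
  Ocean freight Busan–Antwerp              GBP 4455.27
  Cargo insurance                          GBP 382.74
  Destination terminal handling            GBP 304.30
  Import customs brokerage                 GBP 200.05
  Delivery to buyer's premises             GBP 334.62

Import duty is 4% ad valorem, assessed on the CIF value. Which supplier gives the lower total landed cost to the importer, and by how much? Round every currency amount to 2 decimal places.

Supplier A (FCA):
CIF value = FCA price + origin terminal + freight + insurance = 334149.27 + 478.93 + 4455.27 + 382.74 = 339466.21
Import duty = 339466.21 × 4% = 13578.65
Buyer bears (A): 478.93 + 4455.27 + 382.74 + 304.30 + 200.05 + 334.62 = 6155.91
Landed cost (A) = invoice 334149.27 + 6155.91 + duty 13578.65 = 353883.83
Supplier B (FOB):
CIF value = FOB price + freight + insurance = 343116.89 + 4455.27 + 382.74 = 347954.90
Import duty = 347954.90 × 4% = 13918.20
Buyer bears (B): 4455.27 + 382.74 + 304.30 + 200.05 + 334.62 = 5676.98
Landed cost (B) = invoice 343116.89 + 5676.98 + duty 13918.20 = 362712.07
Difference = |353883.83 − 362712.07| = 8828.24

Supplier A is cheaper by GBP 8828.24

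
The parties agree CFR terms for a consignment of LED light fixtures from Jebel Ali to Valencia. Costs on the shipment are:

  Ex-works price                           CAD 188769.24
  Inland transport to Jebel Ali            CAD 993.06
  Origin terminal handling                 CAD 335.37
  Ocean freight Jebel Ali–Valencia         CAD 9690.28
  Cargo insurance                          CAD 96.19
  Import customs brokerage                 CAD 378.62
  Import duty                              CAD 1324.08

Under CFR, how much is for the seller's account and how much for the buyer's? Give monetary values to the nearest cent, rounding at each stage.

CFR: the seller pays costs through ocean freight to the destination port, but not insurance.
Seller's account: goods 188769.24 + inland to port 993.06 + origin terminal 335.37 + freight 9690.28 = 199787.95
Buyer's account: insurance 96.19 + brokerage 378.62 + duty 1324.08 = 1798.89

Seller: CAD 199787.95; buyer: CAD 1798.89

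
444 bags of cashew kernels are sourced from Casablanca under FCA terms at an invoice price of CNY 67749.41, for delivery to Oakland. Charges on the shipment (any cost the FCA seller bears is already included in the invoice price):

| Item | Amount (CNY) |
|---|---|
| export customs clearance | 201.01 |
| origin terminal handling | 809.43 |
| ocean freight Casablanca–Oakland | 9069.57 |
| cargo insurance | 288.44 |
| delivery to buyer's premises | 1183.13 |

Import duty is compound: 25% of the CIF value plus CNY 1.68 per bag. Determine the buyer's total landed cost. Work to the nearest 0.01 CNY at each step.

Total landed cost: CNY 99325.11

FCA: the seller delivers export-cleared goods to the carrier; the buyer bears costs from that point.
Already in the invoice (seller's account under FCA): export clearance — exclude.
CIF value = FCA price + origin terminal + freight + insurance = 67749.41 + 809.43 + 9069.57 + 288.44 = 77916.85
Ad valorem component: 77916.85 × 25% = 19479.21
Specific component: 444 × 1.68 = 745.92
Import duty = 19479.21 + 745.92 = 20225.13
Buyer bears: origin terminal 809.43 + freight 9069.57 + insurance 288.44 + delivery 1183.13 + duty 20225.13 = 31575.70
Landed cost = invoice 67749.41 + 31575.70 = 99325.11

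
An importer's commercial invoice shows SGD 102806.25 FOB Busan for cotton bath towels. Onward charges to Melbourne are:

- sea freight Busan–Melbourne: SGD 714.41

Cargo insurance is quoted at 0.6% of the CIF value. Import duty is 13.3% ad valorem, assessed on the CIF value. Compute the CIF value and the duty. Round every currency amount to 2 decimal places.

Let C be the CIF value. C = FOB price + freight + 0.6% × C
C − 0.6% × C = 102806.25 + 714.41
0.994 × C = 103520.66
C = 103520.66 / 0.994 = 104145.53
Insurance premium = 0.6% × 104145.53 = 624.87
Import duty = 104145.53 × 13.3% = 13851.36

CIF value: SGD 104145.53; import duty: SGD 13851.36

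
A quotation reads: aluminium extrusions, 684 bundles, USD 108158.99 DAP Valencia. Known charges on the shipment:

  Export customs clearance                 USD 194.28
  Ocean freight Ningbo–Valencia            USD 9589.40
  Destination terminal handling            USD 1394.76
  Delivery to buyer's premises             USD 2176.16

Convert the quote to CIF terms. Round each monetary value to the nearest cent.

Not relevant to the conversion: freight, export clearance — on the seller under both DAP and CIF; already in the DAP price and stays in the CIF price.
From DAP to CIF, the seller no longer bears: destination terminal, delivery.
CIF price = 108158.99 − 1394.76 − 2176.16 = 104588.07

CIF price: USD 104588.07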